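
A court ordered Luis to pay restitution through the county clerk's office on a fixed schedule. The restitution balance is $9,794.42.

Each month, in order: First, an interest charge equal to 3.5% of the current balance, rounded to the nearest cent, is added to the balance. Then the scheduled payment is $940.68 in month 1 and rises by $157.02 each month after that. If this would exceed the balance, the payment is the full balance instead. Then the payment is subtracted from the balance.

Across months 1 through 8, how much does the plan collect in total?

Month 1: $9,794.42 +$342.80 interest = $10,137.22; pay $940.68 → $9,196.54
Month 2: $9,196.54 +$321.88 interest = $9,518.42; pay $1,097.70 → $8,420.72
Month 3: $8,420.72 +$294.73 interest = $8,715.45; pay $1,254.72 → $7,460.73
Month 4: $7,460.73 +$261.13 interest = $7,721.86; pay $1,411.74 → $6,310.12
Month 5: $6,310.12 +$220.85 interest = $6,530.97; pay $1,568.76 → $4,962.21
Month 6: $4,962.21 +$173.68 interest = $5,135.89; pay $1,725.78 → $3,410.11
Month 7: $3,410.11 +$119.35 interest = $3,529.46; pay $1,882.80 → $1,646.66
Month 8: $1,646.66 +$57.63 interest = $1,704.29; pay $1,704.29 → $0.00
Total paid: $11,586.47

$11,586.47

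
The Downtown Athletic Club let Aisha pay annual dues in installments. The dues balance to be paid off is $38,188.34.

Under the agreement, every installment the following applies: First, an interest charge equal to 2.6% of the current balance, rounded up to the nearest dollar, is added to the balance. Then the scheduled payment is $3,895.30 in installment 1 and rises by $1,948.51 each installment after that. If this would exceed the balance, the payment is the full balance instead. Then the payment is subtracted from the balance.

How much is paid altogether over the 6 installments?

$41,943.34

Installment 1: $38,188.34 +$993.00 interest = $39,181.34; pay $3,895.30 → $35,286.04
Installment 2: $35,286.04 +$918.00 interest = $36,204.04; pay $5,843.81 → $30,360.23
Installment 3: $30,360.23 +$790.00 interest = $31,150.23; pay $7,792.32 → $23,357.91
Installment 4: $23,357.91 +$608.00 interest = $23,965.91; pay $9,740.83 → $14,225.08
Installment 5: $14,225.08 +$370.00 interest = $14,595.08; pay $11,689.34 → $2,905.74
Installment 6: $2,905.74 +$76.00 interest = $2,981.74; pay $2,981.74 → $0.00
Total paid: $41,943.34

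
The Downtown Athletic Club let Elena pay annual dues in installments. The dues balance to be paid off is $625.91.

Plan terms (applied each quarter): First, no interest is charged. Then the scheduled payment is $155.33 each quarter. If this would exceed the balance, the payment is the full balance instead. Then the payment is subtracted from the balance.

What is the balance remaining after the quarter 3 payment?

Quarter 1: opening $625.91; payment $155.33; balance $470.58
Quarter 2: opening $470.58; payment $155.33; balance $315.25
Quarter 3: opening $315.25; payment $155.33; balance $159.92

$159.92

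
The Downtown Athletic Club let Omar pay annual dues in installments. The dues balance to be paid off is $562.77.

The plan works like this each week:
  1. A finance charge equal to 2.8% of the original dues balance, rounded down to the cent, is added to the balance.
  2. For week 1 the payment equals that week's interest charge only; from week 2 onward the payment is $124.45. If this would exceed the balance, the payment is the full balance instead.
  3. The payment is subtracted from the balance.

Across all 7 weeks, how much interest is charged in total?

Week 1: opening $562.77; interest $15.75 → $578.52; payment $15.75; balance $562.77
Week 2: opening $562.77; interest $15.75 → $578.52; payment $124.45; balance $454.07
Week 3: opening $454.07; interest $15.75 → $469.82; payment $124.45; balance $345.37
Week 4: opening $345.37; interest $15.75 → $361.12; payment $124.45; balance $236.67
Week 5: opening $236.67; interest $15.75 → $252.42; payment $124.45; balance $127.97
Week 6: opening $127.97; interest $15.75 → $143.72; payment $124.45; balance $19.27
Week 7: opening $19.27; interest $15.75 → $35.02; payment $35.02; balance $0.00
Total interest: $15.75 + $15.75 + $15.75 + $15.75 + $15.75 + $15.75 + $15.75 = $110.25

$110.25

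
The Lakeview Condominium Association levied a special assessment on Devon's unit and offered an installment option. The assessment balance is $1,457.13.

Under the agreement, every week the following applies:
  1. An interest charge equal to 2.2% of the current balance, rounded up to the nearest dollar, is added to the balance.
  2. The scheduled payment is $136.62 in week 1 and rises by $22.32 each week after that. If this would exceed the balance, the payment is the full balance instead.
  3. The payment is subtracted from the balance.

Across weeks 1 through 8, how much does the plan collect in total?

Week 1: opening $1,457.13; interest $33.00 → $1,490.13; payment $136.62; balance $1,353.51
Week 2: opening $1,353.51; interest $30.00 → $1,383.51; payment $158.94; balance $1,224.57
Week 3: opening $1,224.57; interest $27.00 → $1,251.57; payment $181.26; balance $1,070.31
Week 4: opening $1,070.31; interest $24.00 → $1,094.31; payment $203.58; balance $890.73
Week 5: opening $890.73; interest $20.00 → $910.73; payment $225.90; balance $684.83
Week 6: opening $684.83; interest $16.00 → $700.83; payment $248.22; balance $452.61
Week 7: opening $452.61; interest $10.00 → $462.61; payment $270.54; balance $192.07
Week 8: opening $192.07; interest $5.00 → $197.07; payment $197.07; balance $0.00
Total paid: $1,622.13

$1,622.13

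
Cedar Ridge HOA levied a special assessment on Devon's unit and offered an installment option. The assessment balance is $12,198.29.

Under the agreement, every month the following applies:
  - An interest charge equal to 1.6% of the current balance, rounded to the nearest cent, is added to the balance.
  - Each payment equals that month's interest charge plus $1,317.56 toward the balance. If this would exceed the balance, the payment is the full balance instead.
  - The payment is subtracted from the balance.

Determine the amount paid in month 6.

$1,407.33

Month 1: $12,198.29 +$195.17 interest = $12,393.46; pay $1,512.73 → $10,880.73
Month 2: $10,880.73 +$174.09 interest = $11,054.82; pay $1,491.65 → $9,563.17
Month 3: $9,563.17 +$153.01 interest = $9,716.18; pay $1,470.57 → $8,245.61
Month 4: $8,245.61 +$131.93 interest = $8,377.54; pay $1,449.49 → $6,928.05
Month 5: $6,928.05 +$110.85 interest = $7,038.90; pay $1,428.41 → $5,610.49
Month 6: $5,610.49 +$89.77 interest = $5,700.26; pay $1,407.33 → $4,292.93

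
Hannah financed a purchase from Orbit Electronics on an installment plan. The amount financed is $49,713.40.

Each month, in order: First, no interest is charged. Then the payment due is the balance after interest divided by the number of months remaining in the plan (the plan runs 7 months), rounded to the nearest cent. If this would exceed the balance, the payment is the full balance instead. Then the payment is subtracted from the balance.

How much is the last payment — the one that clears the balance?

# | Opening | Payment | End bal
1 | $49,713.40 | $7,101.91 | $42,611.49
2 | $42,611.49 | $7,101.92 | $35,509.57
3 | $35,509.57 | $7,101.91 | $28,407.66
4 | $28,407.66 | $7,101.92 | $21,305.74
5 | $21,305.74 | $7,101.91 | $14,203.83
6 | $14,203.83 | $7,101.92 | $7,101.91
7 | $7,101.91 | $7,101.91 | $0.00

$7,101.91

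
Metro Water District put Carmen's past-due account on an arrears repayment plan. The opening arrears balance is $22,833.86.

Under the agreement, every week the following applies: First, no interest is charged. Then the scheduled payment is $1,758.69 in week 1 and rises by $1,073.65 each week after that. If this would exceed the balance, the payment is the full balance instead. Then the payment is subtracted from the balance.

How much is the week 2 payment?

$2,832.34

Week 1: $22,833.86 − $1,758.69 → $21,075.17
Week 2: $21,075.17 − $2,832.34 → $18,242.83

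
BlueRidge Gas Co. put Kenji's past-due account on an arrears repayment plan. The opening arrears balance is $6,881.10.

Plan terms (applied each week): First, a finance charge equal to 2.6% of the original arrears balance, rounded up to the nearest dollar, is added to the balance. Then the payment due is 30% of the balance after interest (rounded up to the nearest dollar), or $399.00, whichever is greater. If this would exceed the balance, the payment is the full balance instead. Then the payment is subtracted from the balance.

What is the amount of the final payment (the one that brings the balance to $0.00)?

# | Opening | Interest | Payment | End bal
1 | $6,881.10 | $179.00 | $2,119.00 | $4,941.10
2 | $4,941.10 | $179.00 | $1,537.00 | $3,583.10
3 | $3,583.10 | $179.00 | $1,129.00 | $2,633.10
4 | $2,633.10 | $179.00 | $844.00 | $1,968.10
5 | $1,968.10 | $179.00 | $645.00 | $1,502.10
6 | $1,502.10 | $179.00 | $505.00 | $1,176.10
7 | $1,176.10 | $179.00 | $407.00 | $948.10
8 | $948.10 | $179.00 | $399.00 | $728.10
9 | $728.10 | $179.00 | $399.00 | $508.10
10 | $508.10 | $179.00 | $399.00 | $288.10
11 | $288.10 | $179.00 | $399.00 | $68.10
12 | $68.10 | $179.00 | $247.10 | $0.00

$247.10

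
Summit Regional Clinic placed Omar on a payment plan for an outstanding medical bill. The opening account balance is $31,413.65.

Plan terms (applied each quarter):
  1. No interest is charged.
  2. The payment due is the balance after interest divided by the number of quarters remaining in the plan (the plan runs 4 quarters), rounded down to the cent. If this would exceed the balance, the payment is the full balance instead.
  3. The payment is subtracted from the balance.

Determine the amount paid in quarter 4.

Quarter 1: $31,413.65 − $7,853.41 → $23,560.24
Quarter 2: $23,560.24 − $7,853.41 → $15,706.83
Quarter 3: $15,706.83 − $7,853.41 → $7,853.42
Quarter 4: $7,853.42 − $7,853.42 → $0.00

$7,853.42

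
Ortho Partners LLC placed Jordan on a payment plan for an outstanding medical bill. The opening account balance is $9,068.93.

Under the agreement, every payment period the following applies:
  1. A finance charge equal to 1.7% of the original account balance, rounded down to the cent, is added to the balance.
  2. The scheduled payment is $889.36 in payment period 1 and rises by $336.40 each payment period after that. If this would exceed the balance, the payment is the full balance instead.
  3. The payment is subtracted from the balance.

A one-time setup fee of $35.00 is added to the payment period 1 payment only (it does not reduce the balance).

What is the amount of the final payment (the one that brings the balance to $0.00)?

$2,183.15

Payment period 1: $9,068.93 +$154.17 interest = $9,223.10; pay $889.36 (+ $35.00 fee) → $8,333.74
Payment period 2: $8,333.74 +$154.17 interest = $8,487.91; pay $1,225.76 → $7,262.15
Payment period 3: $7,262.15 +$154.17 interest = $7,416.32; pay $1,562.16 → $5,854.16
Payment period 4: $5,854.16 +$154.17 interest = $6,008.33; pay $1,898.56 → $4,109.77
Payment period 5: $4,109.77 +$154.17 interest = $4,263.94; pay $2,234.96 → $2,028.98
Payment period 6: $2,028.98 +$154.17 interest = $2,183.15; pay $2,183.15 → $0.00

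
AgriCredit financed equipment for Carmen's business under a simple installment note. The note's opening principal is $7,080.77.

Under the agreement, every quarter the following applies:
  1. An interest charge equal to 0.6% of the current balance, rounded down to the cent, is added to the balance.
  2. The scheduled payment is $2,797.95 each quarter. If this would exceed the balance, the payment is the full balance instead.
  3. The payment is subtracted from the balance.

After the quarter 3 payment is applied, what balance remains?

Quarter 1: opening $7,080.77; interest $42.48 → $7,123.25; payment $2,797.95; balance $4,325.30
Quarter 2: opening $4,325.30; interest $25.95 → $4,351.25; payment $2,797.95; balance $1,553.30
Quarter 3: opening $1,553.30; interest $9.31 → $1,562.61; payment $1,562.61; balance $0.00

$0.00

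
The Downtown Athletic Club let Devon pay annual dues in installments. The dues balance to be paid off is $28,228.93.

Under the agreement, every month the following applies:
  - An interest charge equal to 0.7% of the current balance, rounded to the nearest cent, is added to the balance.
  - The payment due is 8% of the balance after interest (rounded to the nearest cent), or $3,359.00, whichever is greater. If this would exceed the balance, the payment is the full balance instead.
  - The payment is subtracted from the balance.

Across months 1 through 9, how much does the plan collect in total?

Month 1: opening $28,228.93; interest $197.60 → $28,426.53; payment $3,359.00; balance $25,067.53
Month 2: opening $25,067.53; interest $175.47 → $25,243.00; payment $3,359.00; balance $21,884.00
Month 3: opening $21,884.00; interest $153.19 → $22,037.19; payment $3,359.00; balance $18,678.19
Month 4: opening $18,678.19; interest $130.75 → $18,808.94; payment $3,359.00; balance $15,449.94
Month 5: opening $15,449.94; interest $108.15 → $15,558.09; payment $3,359.00; balance $12,199.09
Month 6: opening $12,199.09; interest $85.39 → $12,284.48; payment $3,359.00; balance $8,925.48
Month 7: opening $8,925.48; interest $62.48 → $8,987.96; payment $3,359.00; balance $5,628.96
Month 8: opening $5,628.96; interest $39.40 → $5,668.36; payment $3,359.00; balance $2,309.36
Month 9: opening $2,309.36; interest $16.17 → $2,325.53; payment $2,325.53; balance $0.00
Total paid: $29,197.53

$29,197.53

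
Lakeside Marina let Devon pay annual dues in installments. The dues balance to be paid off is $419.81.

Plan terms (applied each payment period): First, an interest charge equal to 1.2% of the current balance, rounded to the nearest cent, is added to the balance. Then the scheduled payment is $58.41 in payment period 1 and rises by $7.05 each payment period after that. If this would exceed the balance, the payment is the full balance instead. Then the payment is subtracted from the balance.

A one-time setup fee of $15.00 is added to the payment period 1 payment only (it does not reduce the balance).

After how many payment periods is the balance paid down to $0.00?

6

# | Opening | Interest | Payment | Fee | End bal
1 | $419.81 | $5.04 | $58.41 | $15.00 | $366.44
2 | $366.44 | $4.40 | $65.46 | — | $305.38
3 | $305.38 | $3.66 | $72.51 | — | $236.53
4 | $236.53 | $2.84 | $79.56 | — | $159.81
5 | $159.81 | $1.92 | $86.61 | — | $75.12
6 | $75.12 | $0.90 | $76.02 | — | $0.00
Balance reaches $0.00 in payment period 6.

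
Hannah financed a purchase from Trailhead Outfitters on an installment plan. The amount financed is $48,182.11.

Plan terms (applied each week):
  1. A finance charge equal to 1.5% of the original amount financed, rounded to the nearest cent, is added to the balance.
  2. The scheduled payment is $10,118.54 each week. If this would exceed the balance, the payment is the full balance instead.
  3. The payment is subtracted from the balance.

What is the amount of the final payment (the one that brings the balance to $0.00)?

Week 1: opening $48,182.11; interest $722.73 → $48,904.84; payment $10,118.54; balance $38,786.30
Week 2: opening $38,786.30; interest $722.73 → $39,509.03; payment $10,118.54; balance $29,390.49
Week 3: opening $29,390.49; interest $722.73 → $30,113.22; payment $10,118.54; balance $19,994.68
Week 4: opening $19,994.68; interest $722.73 → $20,717.41; payment $10,118.54; balance $10,598.87
Week 5: opening $10,598.87; interest $722.73 → $11,321.60; payment $10,118.54; balance $1,203.06
Week 6: opening $1,203.06; interest $722.73 → $1,925.79; payment $1,925.79; balance $0.00

$1,925.79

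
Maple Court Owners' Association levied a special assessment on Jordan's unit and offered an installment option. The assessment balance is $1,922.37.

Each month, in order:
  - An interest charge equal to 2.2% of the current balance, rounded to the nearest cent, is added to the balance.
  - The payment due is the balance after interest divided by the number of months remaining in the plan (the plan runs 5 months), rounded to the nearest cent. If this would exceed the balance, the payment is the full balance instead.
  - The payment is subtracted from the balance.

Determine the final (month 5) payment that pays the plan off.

Month 1: $1,922.37 +$42.29 interest = $1,964.66; pay $392.93 → $1,571.73
Month 2: $1,571.73 +$34.58 interest = $1,606.31; pay $401.58 → $1,204.73
Month 3: $1,204.73 +$26.50 interest = $1,231.23; pay $410.41 → $820.82
Month 4: $820.82 +$18.06 interest = $838.88; pay $419.44 → $419.44
Month 5: $419.44 +$9.23 interest = $428.67; pay $428.67 → $0.00

$428.67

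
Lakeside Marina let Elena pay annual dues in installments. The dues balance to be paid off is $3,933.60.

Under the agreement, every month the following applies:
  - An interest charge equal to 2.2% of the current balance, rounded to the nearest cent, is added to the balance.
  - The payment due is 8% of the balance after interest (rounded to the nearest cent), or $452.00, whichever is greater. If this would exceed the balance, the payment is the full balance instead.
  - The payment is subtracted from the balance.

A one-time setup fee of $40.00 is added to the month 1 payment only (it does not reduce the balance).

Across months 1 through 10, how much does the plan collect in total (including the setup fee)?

$4,455.11

# | Opening | Interest | Payment | Fee | End bal
1 | $3,933.60 | $86.54 | $452.00 | $40.00 | $3,568.14
2 | $3,568.14 | $78.50 | $452.00 | — | $3,194.64
3 | $3,194.64 | $70.28 | $452.00 | — | $2,812.92
4 | $2,812.92 | $61.88 | $452.00 | — | $2,422.80
5 | $2,422.80 | $53.30 | $452.00 | — | $2,024.10
6 | $2,024.10 | $44.53 | $452.00 | — | $1,616.63
7 | $1,616.63 | $35.57 | $452.00 | — | $1,200.20
8 | $1,200.20 | $26.40 | $452.00 | — | $774.60
9 | $774.60 | $17.04 | $452.00 | — | $339.64
10 | $339.64 | $7.47 | $347.11 | — | $0.00
Total paid: $4,455.11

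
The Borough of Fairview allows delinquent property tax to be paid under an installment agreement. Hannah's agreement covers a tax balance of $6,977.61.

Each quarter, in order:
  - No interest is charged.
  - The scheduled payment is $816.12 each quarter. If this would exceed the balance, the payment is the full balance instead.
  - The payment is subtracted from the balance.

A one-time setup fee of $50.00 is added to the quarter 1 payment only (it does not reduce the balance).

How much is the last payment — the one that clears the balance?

$448.65

# | Opening | Payment | Fee | End bal
1 | $6,977.61 | $816.12 | $50.00 | $6,161.49
2 | $6,161.49 | $816.12 | — | $5,345.37
3 | $5,345.37 | $816.12 | — | $4,529.25
4 | $4,529.25 | $816.12 | — | $3,713.13
5 | $3,713.13 | $816.12 | — | $2,897.01
6 | $2,897.01 | $816.12 | — | $2,080.89
7 | $2,080.89 | $816.12 | — | $1,264.77
8 | $1,264.77 | $816.12 | — | $448.65
9 | $448.65 | $448.65 | — | $0.00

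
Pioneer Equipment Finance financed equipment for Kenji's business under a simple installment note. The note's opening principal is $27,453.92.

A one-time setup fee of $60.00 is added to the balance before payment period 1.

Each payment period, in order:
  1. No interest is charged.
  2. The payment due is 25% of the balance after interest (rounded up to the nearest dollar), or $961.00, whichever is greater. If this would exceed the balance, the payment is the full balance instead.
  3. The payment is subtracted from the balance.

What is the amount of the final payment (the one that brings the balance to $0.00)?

$788.92

Payment period 1: opening $27,513.92; payment $6,879.00; balance $20,634.92
Payment period 2: opening $20,634.92; payment $5,159.00; balance $15,475.92
Payment period 3: opening $15,475.92; payment $3,869.00; balance $11,606.92
Payment period 4: opening $11,606.92; payment $2,902.00; balance $8,704.92
Payment period 5: opening $8,704.92; payment $2,177.00; balance $6,527.92
Payment period 6: opening $6,527.92; payment $1,632.00; balance $4,895.92
Payment period 7: opening $4,895.92; payment $1,224.00; balance $3,671.92
Payment period 8: opening $3,671.92; payment $961.00; balance $2,710.92
Payment period 9: opening $2,710.92; payment $961.00; balance $1,749.92
Payment period 10: opening $1,749.92; payment $961.00; balance $788.92
Payment period 11: opening $788.92; payment $788.92; balance $0.00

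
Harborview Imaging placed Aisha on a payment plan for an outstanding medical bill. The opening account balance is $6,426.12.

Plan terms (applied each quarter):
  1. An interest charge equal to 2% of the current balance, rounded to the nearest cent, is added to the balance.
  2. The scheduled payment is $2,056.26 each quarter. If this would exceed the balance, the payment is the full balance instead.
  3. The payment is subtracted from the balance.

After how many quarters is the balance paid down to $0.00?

4

Quarter 1: $6,426.12 +$128.52 interest = $6,554.64; pay $2,056.26 → $4,498.38
Quarter 2: $4,498.38 +$89.97 interest = $4,588.35; pay $2,056.26 → $2,532.09
Quarter 3: $2,532.09 +$50.64 interest = $2,582.73; pay $2,056.26 → $526.47
Quarter 4: $526.47 +$10.53 interest = $537.00; pay $537.00 → $0.00
Balance reaches $0.00 in quarter 4.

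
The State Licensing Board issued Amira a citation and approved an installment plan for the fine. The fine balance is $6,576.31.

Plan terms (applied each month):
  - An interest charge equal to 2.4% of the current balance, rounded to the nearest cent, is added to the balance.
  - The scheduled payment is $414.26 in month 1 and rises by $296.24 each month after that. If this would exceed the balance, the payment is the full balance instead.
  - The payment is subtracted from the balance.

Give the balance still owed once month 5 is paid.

$2,196.78

Month 1: opening $6,576.31; interest $157.83 → $6,734.14; payment $414.26; balance $6,319.88
Month 2: opening $6,319.88; interest $151.68 → $6,471.56; payment $710.50; balance $5,761.06
Month 3: opening $5,761.06; interest $138.27 → $5,899.33; payment $1,006.74; balance $4,892.59
Month 4: opening $4,892.59; interest $117.42 → $5,010.01; payment $1,302.98; balance $3,707.03
Month 5: opening $3,707.03; interest $88.97 → $3,796.00; payment $1,599.22; balance $2,196.78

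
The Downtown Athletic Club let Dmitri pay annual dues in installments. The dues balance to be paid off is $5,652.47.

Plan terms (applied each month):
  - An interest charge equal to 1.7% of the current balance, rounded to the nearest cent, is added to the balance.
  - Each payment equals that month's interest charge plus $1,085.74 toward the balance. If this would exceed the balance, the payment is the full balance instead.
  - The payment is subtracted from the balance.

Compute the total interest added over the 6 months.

# | Opening | Interest | Payment | End bal
1 | $5,652.47 | $96.09 | $1,181.83 | $4,566.73
2 | $4,566.73 | $77.63 | $1,163.37 | $3,480.99
3 | $3,480.99 | $59.18 | $1,144.92 | $2,395.25
4 | $2,395.25 | $40.72 | $1,126.46 | $1,309.51
5 | $1,309.51 | $22.26 | $1,108.00 | $223.77
6 | $223.77 | $3.80 | $227.57 | $0.00
Total interest: $96.09 + $77.63 + $59.18 + $40.72 + $22.26 + $3.80 = $299.68

$299.68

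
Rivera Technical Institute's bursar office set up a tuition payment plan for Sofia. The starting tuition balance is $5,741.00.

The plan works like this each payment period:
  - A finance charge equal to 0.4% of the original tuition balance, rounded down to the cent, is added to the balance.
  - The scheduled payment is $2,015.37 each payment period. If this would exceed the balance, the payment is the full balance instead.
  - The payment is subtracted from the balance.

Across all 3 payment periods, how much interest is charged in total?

Payment period 1: opening $5,741.00; interest $22.96 → $5,763.96; payment $2,015.37; balance $3,748.59
Payment period 2: opening $3,748.59; interest $22.96 → $3,771.55; payment $2,015.37; balance $1,756.18
Payment period 3: opening $1,756.18; interest $22.96 → $1,779.14; payment $1,779.14; balance $0.00
Total interest: $22.96 + $22.96 + $22.96 = $68.88

$68.88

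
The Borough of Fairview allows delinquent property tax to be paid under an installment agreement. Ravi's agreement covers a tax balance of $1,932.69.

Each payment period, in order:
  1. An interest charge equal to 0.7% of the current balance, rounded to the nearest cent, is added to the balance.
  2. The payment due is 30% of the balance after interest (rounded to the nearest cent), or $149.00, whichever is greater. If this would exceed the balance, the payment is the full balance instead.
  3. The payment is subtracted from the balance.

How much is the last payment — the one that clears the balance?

Payment period 1: opening $1,932.69; interest $13.53 → $1,946.22; payment $583.87; balance $1,362.35
Payment period 2: opening $1,362.35; interest $9.54 → $1,371.89; payment $411.57; balance $960.32
Payment period 3: opening $960.32; interest $6.72 → $967.04; payment $290.11; balance $676.93
Payment period 4: opening $676.93; interest $4.74 → $681.67; payment $204.50; balance $477.17
Payment period 5: opening $477.17; interest $3.34 → $480.51; payment $149.00; balance $331.51
Payment period 6: opening $331.51; interest $2.32 → $333.83; payment $149.00; balance $184.83
Payment period 7: opening $184.83; interest $1.29 → $186.12; payment $149.00; balance $37.12
Payment period 8: opening $37.12; interest $0.26 → $37.38; payment $37.38; balance $0.00

$37.38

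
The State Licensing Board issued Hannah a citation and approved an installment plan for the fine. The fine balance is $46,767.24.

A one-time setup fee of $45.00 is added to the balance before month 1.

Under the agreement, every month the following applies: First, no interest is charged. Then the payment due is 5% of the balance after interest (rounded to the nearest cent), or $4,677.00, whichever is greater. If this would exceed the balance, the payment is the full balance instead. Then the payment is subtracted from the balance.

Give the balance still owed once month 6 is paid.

Month 1: opening $46,812.24; payment $4,677.00; balance $42,135.24
Month 2: opening $42,135.24; payment $4,677.00; balance $37,458.24
Month 3: opening $37,458.24; payment $4,677.00; balance $32,781.24
Month 4: opening $32,781.24; payment $4,677.00; balance $28,104.24
Month 5: opening $28,104.24; payment $4,677.00; balance $23,427.24
Month 6: opening $23,427.24; payment $4,677.00; balance $18,750.24

$18,750.24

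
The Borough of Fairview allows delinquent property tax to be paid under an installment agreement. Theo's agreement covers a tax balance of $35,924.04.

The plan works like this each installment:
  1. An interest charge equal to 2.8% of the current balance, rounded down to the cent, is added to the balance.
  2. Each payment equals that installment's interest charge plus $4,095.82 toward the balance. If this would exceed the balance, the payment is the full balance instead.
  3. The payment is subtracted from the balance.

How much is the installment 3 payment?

Installment 1: opening $35,924.04; interest $1,005.87 → $36,929.91; payment $5,101.69; balance $31,828.22
Installment 2: opening $31,828.22; interest $891.19 → $32,719.41; payment $4,987.01; balance $27,732.40
Installment 3: opening $27,732.40; interest $776.50 → $28,508.90; payment $4,872.32; balance $23,636.58

$4,872.32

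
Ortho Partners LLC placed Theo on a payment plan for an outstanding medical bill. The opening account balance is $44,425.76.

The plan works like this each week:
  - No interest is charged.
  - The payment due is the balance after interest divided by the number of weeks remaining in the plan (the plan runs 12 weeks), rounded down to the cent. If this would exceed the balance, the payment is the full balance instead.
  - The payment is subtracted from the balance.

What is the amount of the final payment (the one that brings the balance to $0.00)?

Week 1: opening $44,425.76; payment $3,702.14; balance $40,723.62
Week 2: opening $40,723.62; payment $3,702.14; balance $37,021.48
Week 3: opening $37,021.48; payment $3,702.14; balance $33,319.34
Week 4: opening $33,319.34; payment $3,702.14; balance $29,617.20
Week 5: opening $29,617.20; payment $3,702.15; balance $25,915.05
Week 6: opening $25,915.05; payment $3,702.15; balance $22,212.90
Week 7: opening $22,212.90; payment $3,702.15; balance $18,510.75
Week 8: opening $18,510.75; payment $3,702.15; balance $14,808.60
Week 9: opening $14,808.60; payment $3,702.15; balance $11,106.45
Week 10: opening $11,106.45; payment $3,702.15; balance $7,404.30
Week 11: opening $7,404.30; payment $3,702.15; balance $3,702.15
Week 12: opening $3,702.15; payment $3,702.15; balance $0.00

$3,702.15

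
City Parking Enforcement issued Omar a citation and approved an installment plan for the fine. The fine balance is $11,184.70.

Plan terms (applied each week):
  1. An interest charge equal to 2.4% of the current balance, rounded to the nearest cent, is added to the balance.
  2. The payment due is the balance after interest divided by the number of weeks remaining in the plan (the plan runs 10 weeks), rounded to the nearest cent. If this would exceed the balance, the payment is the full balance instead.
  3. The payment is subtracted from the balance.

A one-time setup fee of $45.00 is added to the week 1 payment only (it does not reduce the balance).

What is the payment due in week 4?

Week 1: $11,184.70 +$268.43 interest = $11,453.13; pay $1,145.31 (+ $45.00 fee) → $10,307.82
Week 2: $10,307.82 +$247.39 interest = $10,555.21; pay $1,172.80 → $9,382.41
Week 3: $9,382.41 +$225.18 interest = $9,607.59; pay $1,200.95 → $8,406.64
Week 4: $8,406.64 +$201.76 interest = $8,608.40; pay $1,229.77 → $7,378.63

$1,229.77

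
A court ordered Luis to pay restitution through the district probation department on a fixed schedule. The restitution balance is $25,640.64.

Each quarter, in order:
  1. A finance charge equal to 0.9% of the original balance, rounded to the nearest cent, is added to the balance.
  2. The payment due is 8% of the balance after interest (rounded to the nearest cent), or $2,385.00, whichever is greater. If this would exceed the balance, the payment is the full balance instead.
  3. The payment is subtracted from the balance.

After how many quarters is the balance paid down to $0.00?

12

Quarter 1: $25,640.64 +$230.77 interest = $25,871.41; pay $2,385.00 → $23,486.41
Quarter 2: $23,486.41 +$230.77 interest = $23,717.18; pay $2,385.00 → $21,332.18
Quarter 3: $21,332.18 +$230.77 interest = $21,562.95; pay $2,385.00 → $19,177.95
Quarter 4: $19,177.95 +$230.77 interest = $19,408.72; pay $2,385.00 → $17,023.72
Quarter 5: $17,023.72 +$230.77 interest = $17,254.49; pay $2,385.00 → $14,869.49
Quarter 6: $14,869.49 +$230.77 interest = $15,100.26; pay $2,385.00 → $12,715.26
Quarter 7: $12,715.26 +$230.77 interest = $12,946.03; pay $2,385.00 → $10,561.03
Quarter 8: $10,561.03 +$230.77 interest = $10,791.80; pay $2,385.00 → $8,406.80
Quarter 9: $8,406.80 +$230.77 interest = $8,637.57; pay $2,385.00 → $6,252.57
Quarter 10: $6,252.57 +$230.77 interest = $6,483.34; pay $2,385.00 → $4,098.34
Quarter 11: $4,098.34 +$230.77 interest = $4,329.11; pay $2,385.00 → $1,944.11
Quarter 12: $1,944.11 +$230.77 interest = $2,174.88; pay $2,174.88 → $0.00
Balance reaches $0.00 in quarter 12.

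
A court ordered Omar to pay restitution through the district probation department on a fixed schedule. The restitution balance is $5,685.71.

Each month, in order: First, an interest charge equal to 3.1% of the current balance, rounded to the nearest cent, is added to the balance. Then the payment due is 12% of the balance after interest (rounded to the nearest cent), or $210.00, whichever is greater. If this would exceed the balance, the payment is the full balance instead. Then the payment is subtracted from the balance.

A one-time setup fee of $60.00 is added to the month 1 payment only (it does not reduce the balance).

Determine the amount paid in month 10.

$293.02

Month 1: opening $5,685.71; interest $176.26 → $5,861.97; payment $703.44 (+ $60.00 fee); balance $5,158.53
Month 2: opening $5,158.53; interest $159.91 → $5,318.44; payment $638.21; balance $4,680.23
Month 3: opening $4,680.23; interest $145.09 → $4,825.32; payment $579.04; balance $4,246.28
Month 4: opening $4,246.28; interest $131.63 → $4,377.91; payment $525.35; balance $3,852.56
Month 5: opening $3,852.56; interest $119.43 → $3,971.99; payment $476.64; balance $3,495.35
Month 6: opening $3,495.35; interest $108.36 → $3,603.71; payment $432.45; balance $3,171.26
Month 7: opening $3,171.26; interest $98.31 → $3,269.57; payment $392.35; balance $2,877.22
Month 8: opening $2,877.22; interest $89.19 → $2,966.41; payment $355.97; balance $2,610.44
Month 9: opening $2,610.44; interest $80.92 → $2,691.36; payment $322.96; balance $2,368.40
Month 10: opening $2,368.40; interest $73.42 → $2,441.82; payment $293.02; balance $2,148.80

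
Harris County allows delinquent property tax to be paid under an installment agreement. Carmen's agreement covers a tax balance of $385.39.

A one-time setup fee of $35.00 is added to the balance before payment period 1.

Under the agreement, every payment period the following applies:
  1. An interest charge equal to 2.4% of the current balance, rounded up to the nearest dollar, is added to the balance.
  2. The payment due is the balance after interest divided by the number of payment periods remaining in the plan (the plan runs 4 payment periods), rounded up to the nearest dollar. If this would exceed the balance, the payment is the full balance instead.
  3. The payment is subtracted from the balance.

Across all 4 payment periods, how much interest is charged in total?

# | Opening | Interest | Payment | End bal
1 | $420.39 | $11.00 | $108.00 | $323.39
2 | $323.39 | $8.00 | $111.00 | $220.39
3 | $220.39 | $6.00 | $114.00 | $112.39
4 | $112.39 | $3.00 | $115.39 | $0.00
Total interest: $11.00 + $8.00 + $6.00 + $3.00 = $28.00

$28.00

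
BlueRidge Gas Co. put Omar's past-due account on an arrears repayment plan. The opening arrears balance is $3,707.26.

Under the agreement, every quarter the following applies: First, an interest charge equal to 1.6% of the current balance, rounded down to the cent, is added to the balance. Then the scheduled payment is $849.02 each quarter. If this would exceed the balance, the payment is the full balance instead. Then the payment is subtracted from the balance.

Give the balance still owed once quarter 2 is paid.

$2,115.21

Quarter 1: opening $3,707.26; interest $59.31 → $3,766.57; payment $849.02; balance $2,917.55
Quarter 2: opening $2,917.55; interest $46.68 → $2,964.23; payment $849.02; balance $2,115.21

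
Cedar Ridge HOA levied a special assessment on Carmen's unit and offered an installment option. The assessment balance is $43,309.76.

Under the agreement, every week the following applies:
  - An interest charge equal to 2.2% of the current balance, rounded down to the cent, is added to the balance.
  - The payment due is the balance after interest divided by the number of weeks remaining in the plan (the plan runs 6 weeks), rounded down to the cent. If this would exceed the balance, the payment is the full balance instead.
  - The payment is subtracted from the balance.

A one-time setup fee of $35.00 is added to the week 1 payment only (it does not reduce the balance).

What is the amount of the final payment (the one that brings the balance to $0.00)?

Week 1: opening $43,309.76; interest $952.81 → $44,262.57; payment $7,377.09 (+ $35.00 fee); balance $36,885.48
Week 2: opening $36,885.48; interest $811.48 → $37,696.96; payment $7,539.39; balance $30,157.57
Week 3: opening $30,157.57; interest $663.46 → $30,821.03; payment $7,705.25; balance $23,115.78
Week 4: opening $23,115.78; interest $508.54 → $23,624.32; payment $7,874.77; balance $15,749.55
Week 5: opening $15,749.55; interest $346.49 → $16,096.04; payment $8,048.02; balance $8,048.02
Week 6: opening $8,048.02; interest $177.05 → $8,225.07; payment $8,225.07; balance $0.00

$8,225.07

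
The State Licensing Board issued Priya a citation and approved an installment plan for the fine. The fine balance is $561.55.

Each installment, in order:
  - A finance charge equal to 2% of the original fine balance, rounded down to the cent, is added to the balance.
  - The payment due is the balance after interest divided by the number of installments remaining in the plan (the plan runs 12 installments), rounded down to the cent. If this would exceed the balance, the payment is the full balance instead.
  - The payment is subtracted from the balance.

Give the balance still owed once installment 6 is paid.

Installment 1: opening $561.55; interest $11.23 → $572.78; payment $47.73; balance $525.05
Installment 2: opening $525.05; interest $11.23 → $536.28; payment $48.75; balance $487.53
Installment 3: opening $487.53; interest $11.23 → $498.76; payment $49.87; balance $448.89
Installment 4: opening $448.89; interest $11.23 → $460.12; payment $51.12; balance $409.00
Installment 5: opening $409.00; interest $11.23 → $420.23; payment $52.52; balance $367.71
Installment 6: opening $367.71; interest $11.23 → $378.94; payment $54.13; balance $324.81

$324.81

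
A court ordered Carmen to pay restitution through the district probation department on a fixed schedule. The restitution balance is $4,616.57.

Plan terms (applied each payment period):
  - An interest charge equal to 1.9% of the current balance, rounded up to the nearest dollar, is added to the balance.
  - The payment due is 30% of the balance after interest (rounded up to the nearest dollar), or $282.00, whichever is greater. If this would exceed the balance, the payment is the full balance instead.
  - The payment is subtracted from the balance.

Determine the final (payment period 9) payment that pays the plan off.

# | Opening | Interest | Payment | End bal
1 | $4,616.57 | $88.00 | $1,412.00 | $3,292.57
2 | $3,292.57 | $63.00 | $1,007.00 | $2,348.57
3 | $2,348.57 | $45.00 | $719.00 | $1,674.57
4 | $1,674.57 | $32.00 | $512.00 | $1,194.57
5 | $1,194.57 | $23.00 | $366.00 | $851.57
6 | $851.57 | $17.00 | $282.00 | $586.57
7 | $586.57 | $12.00 | $282.00 | $316.57
8 | $316.57 | $7.00 | $282.00 | $41.57
9 | $41.57 | $1.00 | $42.57 | $0.00

$42.57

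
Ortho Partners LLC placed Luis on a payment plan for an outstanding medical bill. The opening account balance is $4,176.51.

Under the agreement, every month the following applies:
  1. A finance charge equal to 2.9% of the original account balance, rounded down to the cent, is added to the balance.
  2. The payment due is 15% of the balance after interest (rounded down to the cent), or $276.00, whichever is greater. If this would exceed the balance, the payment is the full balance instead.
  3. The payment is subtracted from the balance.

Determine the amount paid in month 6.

# | Opening | Interest | Payment | End bal
1 | $4,176.51 | $121.11 | $644.64 | $3,652.98
2 | $3,652.98 | $121.11 | $566.11 | $3,207.98
3 | $3,207.98 | $121.11 | $499.36 | $2,829.73
4 | $2,829.73 | $121.11 | $442.62 | $2,508.22
5 | $2,508.22 | $121.11 | $394.39 | $2,234.94
6 | $2,234.94 | $121.11 | $353.40 | $2,002.65

$353.40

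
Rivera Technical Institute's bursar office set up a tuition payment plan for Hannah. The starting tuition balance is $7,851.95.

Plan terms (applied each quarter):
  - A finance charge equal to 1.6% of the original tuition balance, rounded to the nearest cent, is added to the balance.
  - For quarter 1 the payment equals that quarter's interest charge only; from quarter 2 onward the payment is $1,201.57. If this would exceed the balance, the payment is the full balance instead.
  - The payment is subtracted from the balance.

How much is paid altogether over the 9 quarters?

Quarter 1: opening $7,851.95; interest $125.63 → $7,977.58; payment $125.63; balance $7,851.95
Quarter 2: opening $7,851.95; interest $125.63 → $7,977.58; payment $1,201.57; balance $6,776.01
Quarter 3: opening $6,776.01; interest $125.63 → $6,901.64; payment $1,201.57; balance $5,700.07
Quarter 4: opening $5,700.07; interest $125.63 → $5,825.70; payment $1,201.57; balance $4,624.13
Quarter 5: opening $4,624.13; interest $125.63 → $4,749.76; payment $1,201.57; balance $3,548.19
Quarter 6: opening $3,548.19; interest $125.63 → $3,673.82; payment $1,201.57; balance $2,472.25
Quarter 7: opening $2,472.25; interest $125.63 → $2,597.88; payment $1,201.57; balance $1,396.31
Quarter 8: opening $1,396.31; interest $125.63 → $1,521.94; payment $1,201.57; balance $320.37
Quarter 9: opening $320.37; interest $125.63 → $446.00; payment $446.00; balance $0.00
Total paid: $8,982.62

$8,982.62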